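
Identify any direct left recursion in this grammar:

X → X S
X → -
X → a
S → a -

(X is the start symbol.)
X → X S: LEFT RECURSIVE (starts with X)
X → -: starts with '-'
X → a: starts with a
S → a -: starts with a

The grammar has direct left recursion on: X.

Answer: Yes, X is left-recursive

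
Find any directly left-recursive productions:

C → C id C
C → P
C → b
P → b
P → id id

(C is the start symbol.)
Direct left recursion occurs when N → N α for some non-terminal N (the right-hand side begins with the left-hand side itself).

C → C id C: LEFT RECURSIVE (starts with C)
C → P: starts with P
C → b: starts with b
P → b: starts with b
P → id id: starts with id

The grammar has direct left recursion on: C.

Answer: Yes, C is left-recursive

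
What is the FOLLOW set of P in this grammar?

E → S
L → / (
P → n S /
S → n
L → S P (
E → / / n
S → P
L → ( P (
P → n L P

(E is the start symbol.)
{ $, '(', '/', 'n' }

To compute FOLLOW(P), find every occurrence of P on a right-hand side N → α P β: add FIRST(β) \ {ε}, and if β is empty or nullable also add FOLLOW(N). Iterate to a fixed point.

In L → S P (: P is followed by '(', add FIRST('(') \ {ε} = { '(' }
In S → P: P is at the end, add FOLLOW(S)
In L → ( P (: P is followed by '(', add FIRST('(') \ {ε} = { '(' }
In P → n L P: P is at the end; this adds FOLLOW(P) to itself — nothing new

The FOLLOW sets referred to above (computed the same way, to a fixed point):
  FOLLOW(S) = { $, '/', 'n' }

Taking the union: FOLLOW(P) = { $, '(', '/', 'n' }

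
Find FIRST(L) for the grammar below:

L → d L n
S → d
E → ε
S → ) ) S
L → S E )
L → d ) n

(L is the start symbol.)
To compute FIRST(L), examine every production with L on the left-hand side, reading each right-hand side left to right until a non-nullable symbol is reached.

FIRST sets of the other non-terminals involved (by the same procedure, iterated to a fixed point):
  FIRST(S) = { ')', 'd' }

From L → d L n:
  - d is a terminal: add 'd' and stop
From L → S E ):
  - S is a non-terminal: add FIRST(S) \ {ε} = { ')', 'd' }
    S is not nullable, so stop
From L → d ) n:
  - d is a terminal: add 'd' and stop

Collecting: FIRST(L) = { ')', 'd' }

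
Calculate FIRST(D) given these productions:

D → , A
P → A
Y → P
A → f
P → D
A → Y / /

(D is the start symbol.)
From D → , A:
  - ',' is a terminal: add ',' and stop

Collecting: FIRST(D) = { ',' }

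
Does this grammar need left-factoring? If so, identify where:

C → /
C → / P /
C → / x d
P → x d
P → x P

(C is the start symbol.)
Left-factoring is needed when two productions for the same non-terminal
share a common prefix on the right-hand side.

Productions for C:
  C → /
  C → / P /
  C → / x d
Productions for P:
  P → x d
  P → x P

Found common prefix '/' in productions for C
Found common prefix 'x' in productions for P

Answer: Yes, C has productions with common prefix '/'; P has productions with common prefix 'x'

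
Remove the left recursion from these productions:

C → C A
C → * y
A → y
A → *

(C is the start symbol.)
C is directly left-recursive. The standard transformation for
  A → A α₁ | ... | A α_m | β₁ | ... | β_n
is
  A  → β₁ A' | ... | β_n A'
  A' → α₁ A' | ... | α_m A' | ε

C → * y becomes C → * y C'
C → C A becomes C' → A C'
Add C' → ε

Productions for other non-terminals are unchanged:
  A → y
  A → *

Resulting grammar:
C → * y C'
C' → A C'
C' → ε
A → y
A → *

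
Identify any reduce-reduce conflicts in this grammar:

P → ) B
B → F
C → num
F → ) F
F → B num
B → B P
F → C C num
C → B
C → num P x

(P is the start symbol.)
A reduce-reduce conflict occurs when an LR(0) state has two complete items [A → α .] and [B → β .] — both call for a reduction, and with no lookahead the parser cannot choose between them.

Augment with P' → P and build the canonical LR(0) collection (I0 = CLOSURE({[P' → . P]}), then GOTO on every symbol after a dot until no new states appear). It has 16 states:
  I0: { [P → . ) B], [P' → . P] }  — shift
  I1: { [B → . B P], [B → . F], [C → . B], [C → . num P x], [C → . num], [F → . ) F], [F → . B num], [F → . C C num], [P → ) . B] }  — shift
  I2: { [P' → P .] }  — accept
  I3: { [B → . B P], [B → . F], [C → . B], [C → . num P x], [C → . num], [F → ) . F], [F → . ) F], [F → . B num], [F → . C C num] }  — shift
  I4: { [B → B . P], [C → B .], [F → B . num], [P → ) B .], [P → . ) B] }  — shift, 2 reduces
  I5: { [B → . B P], [B → . F], [C → . B], [C → . num P x], [C → . num], [F → . ) F], [F → . B num], [F → . C C num], [F → C . C num] }  — shift
  I6: { [B → F .] }  — reduce
  I7: { [C → num . P x], [C → num .], [P → . ) B] }  — shift, reduce
  I8: { [C → num P . x] }  — shift
  I9: { [C → num P x .] }  — reduce
  I10: { [B → B . P], [C → B .], [F → B . num], [P → . ) B] }  — shift, reduce
  I11: { [B → . B P], [B → . F], [C → . B], [C → . num P x], [C → . num], [F → . ) F], [F → . B num], [F → . C C num], [F → C . C num], [F → C C . num] }  — shift
  I12: { [C → num . P x], [C → num .], [F → C C num .], [P → . ) B] }  — shift, 2 reduces
  I13: { [B → B P .] }  — reduce
  I14: { [F → B num .] }  — reduce
  I15: { [B → F .], [F → ) F .] }  — 2 reduces

I4 contains complete items [C → B .], [P → ) B .] — reduce-reduce conflict.
I12 contains complete items [C → num .], [F → C C num .] — reduce-reduce conflict.
I15 contains complete items [B → F .], [F → ) F .] — reduce-reduce conflict.

Answer: Yes — I4: [C → B .] vs [P → ) B .]; I12: [C → num .] vs [F → C C num .]; I15: [B → F .] vs [F → ) F .]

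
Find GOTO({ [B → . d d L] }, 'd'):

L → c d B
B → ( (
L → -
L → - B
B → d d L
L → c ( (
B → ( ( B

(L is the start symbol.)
{ [B → d . d L] }

GOTO(I, 'd') = CLOSURE({ [A → αX.β] : [A → α.Xβ] ∈ I, X = 'd' })

Items with dot before 'd', with the dot advanced:
  [B → . d d L] → [B → d . d L]
Closure adds nothing (no advanced item has the dot before a non-terminal).

GOTO = { [B → d . d L] }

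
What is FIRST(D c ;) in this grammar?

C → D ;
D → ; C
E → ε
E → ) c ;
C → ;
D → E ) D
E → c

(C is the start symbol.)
{ ')', ';', 'c' }

FIRST sets of the non-terminals involved (from the grammar, by fixed-point iteration):
  FIRST(D) = { ')', ';', 'c' }

To compute FIRST(D c ;), process the symbols left to right:
Symbol D is a non-terminal. Add FIRST(D) \ {ε} = { ')', ';', 'c' }
D is not nullable (ε ∉ FIRST(D)), so stop here.
FIRST(D c ;) = { ')', ';', 'c' }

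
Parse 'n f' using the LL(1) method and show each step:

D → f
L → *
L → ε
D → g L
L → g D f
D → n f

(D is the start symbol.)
LL(1) parsing maintains a stack (initially the start symbol over $) and the input. At each step: if the stack top is a terminal, match it against the current input token; if it is a non-terminal N, replace it with the RHS of M[N, lookahead] (the unique production whose predict set contains the lookahead).

Stack is shown with the top on the left.

Stack  Input  Action
--------------------
D $    n f $  output D → n f
n f $  n f $  match 'n'
f $    f $    match 'f'
$      $      accept

The string is accepted.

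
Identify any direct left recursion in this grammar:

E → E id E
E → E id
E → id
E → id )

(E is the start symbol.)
E → E id E: LEFT RECURSIVE (starts with E)
E → E id: LEFT RECURSIVE (starts with E)
E → id: starts with id
E → id ): starts with id

The grammar has direct left recursion on: E.

Answer: Yes, E is left-recursive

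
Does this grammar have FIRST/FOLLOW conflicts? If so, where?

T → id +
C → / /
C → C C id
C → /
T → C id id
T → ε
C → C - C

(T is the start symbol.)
No FIRST/FOLLOW conflicts.

A FIRST/FOLLOW conflict occurs when a non-terminal N has a nullable alternative N → β (β ⇒* ε) and another alternative N → α with FIRST(α) ∩ FOLLOW(N) ≠ ∅: on such a lookahead the parser cannot decide between expanding α and letting N vanish via β.

Nullable non-terminals: T.
FIRST sets used below: FIRST(C) = { '/' }

T: nullable alternative(s) T → ε; FOLLOW(T) = { $ }
  T → id +: FIRST \ {ε} = { 'id' } — disjoint from FOLLOW(T)
  T → C id id: FIRST \ {ε} = { '/' } — disjoint from FOLLOW(T)
  T → ε: FIRST \ {ε} = { } — this is the only nullable alternative, skip

C has no nullable alternative, so no FIRST/FOLLOW check is needed there.

No FIRST/FOLLOW conflicts found.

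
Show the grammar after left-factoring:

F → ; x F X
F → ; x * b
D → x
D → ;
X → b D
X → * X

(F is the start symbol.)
Left-factoring transforms A → αβ₁ | αβ₂ into A → αA' and A' → β₁ | β₂
(α is the longest common prefix among the alternatives). Repeat until
no nonterminal has two alternatives with a common prefix.

Round 1: F has alternatives sharing prefix '; x'. Introduce F': F → ; x F'
  Add: F' → F X
  Add: F' → * b

No remaining common prefixes — done.

Resulting grammar:
F → ; x F'
F' → F X
F' → * b
D → x
D → ;
X → b D
X → * X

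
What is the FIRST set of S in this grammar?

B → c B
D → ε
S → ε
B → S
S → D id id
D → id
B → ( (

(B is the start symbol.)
{ 'id', ε }

To compute FIRST(S), examine every production with S on the left-hand side, reading each right-hand side left to right until a non-nullable symbol is reached.

FIRST sets of the other non-terminals involved (by the same procedure, iterated to a fixed point):
  FIRST(D) = { 'id', ε }

From S → ε:
  - ε-production, so ε ∈ FIRST(S)
From S → D id id:
  - D is a non-terminal: add FIRST(D) \ {ε} = { 'id' }
    D is nullable, so continue to the next symbol
  - id is a terminal: add 'id' and stop

Collecting: FIRST(S) = { 'id', ε }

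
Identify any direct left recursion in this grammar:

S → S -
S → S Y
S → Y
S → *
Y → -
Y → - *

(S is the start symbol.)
S → S -: LEFT RECURSIVE (starts with S)
S → S Y: LEFT RECURSIVE (starts with S)
S → Y: starts with Y
S → *: starts with '*'
Y → -: starts with '-'
Y → - *: starts with '-'

The grammar has direct left recursion on: S.

Answer: Yes, S is left-recursive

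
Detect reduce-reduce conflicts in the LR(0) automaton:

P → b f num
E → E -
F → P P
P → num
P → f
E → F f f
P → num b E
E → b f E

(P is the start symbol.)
Yes — I12: [P → b f num .] vs [P → num .]

Augment with P' → P and build the canonical LR(0) collection (I0 = CLOSURE({[P' → . P]}), then GOTO on every symbol after a dot until no new states appear). It has 19 states:
  I0: { [P → . b f num], [P → . f], [P → . num b E], [P → . num], [P' → . P] }  — shift
  I1: { [P' → P .] }  — accept
  I2: { [P → b . f num] }  — shift
  I3: { [P → f .] }  — reduce
  I4: { [P → num . b E], [P → num .] }  — shift, reduce
  I5: { [E → . E -], [E → . F f f], [E → . b f E], [F → . P P], [P → . b f num], [P → . f], [P → . num b E], [P → . num], [P → num b . E] }  — shift
  I6: { [E → E . -], [P → num b E .] }  — shift, reduce
  I7: { [E → F . f f] }  — shift
  I8: { [F → P . P], [P → . b f num], [P → . f], [P → . num b E], [P → . num] }  — shift
  I9: { [E → b . f E], [P → b . f num] }  — shift
  I10: { [E → . E -], [E → . F f f], [E → . b f E], [E → b f . E], [F → . P P], [P → . b f num], [P → . f], [P → . num b E], [P → . num], [P → b f . num] }  — shift
  I11: { [E → E . -], [E → b f E .] }  — shift, reduce
  I12: { [P → b f num .], [P → num . b E], [P → num .] }  — shift, 2 reduces
  I13: { [E → E - .] }  — reduce
  I14: { [F → P P .] }  — reduce
  I15: { [E → F f . f] }  — shift
  I16: { [E → F f f .] }  — reduce
  I17: { [P → b f . num] }  — shift
  I18: { [P → b f num .] }  — reduce

I12 contains complete items [P → b f num .], [P → num .] — reduce-reduce conflict.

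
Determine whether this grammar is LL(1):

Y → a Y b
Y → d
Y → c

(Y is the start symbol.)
Yes, the grammar is LL(1).

A grammar is LL(1) if for each non-terminal N with multiple productions, the predict sets of those productions are pairwise disjoint, where PREDICT(N → α) = (FIRST(α) \ {ε}) ∪ (FOLLOW(N) if α ⇒* ε).

For Y:
  PREDICT(Y → a Y b) = { 'a' }
  PREDICT(Y → d) = { 'd' }
  PREDICT(Y → c) = { 'c' }

All predict sets are disjoint. The grammar IS LL(1).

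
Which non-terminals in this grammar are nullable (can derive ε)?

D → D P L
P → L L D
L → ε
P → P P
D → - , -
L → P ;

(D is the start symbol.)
{ 'L' }

ε-productions: L → ε
So L is immediately nullable.
No further non-terminal can be added: every production for the remaining non-terminals contains a terminal or a non-nullable non-terminal.
Nullable = { 'L' }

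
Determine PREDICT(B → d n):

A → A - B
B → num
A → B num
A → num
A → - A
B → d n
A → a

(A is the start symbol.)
{ 'd' }

PREDICT(B → d n) = (FIRST(RHS) \ {ε}) ∪ (FOLLOW(B) if ε ∈ FIRST(RHS), i.e. RHS ⇒* ε)
FIRST(d n) = { 'd' }
ε ∉ FIRST(d n), so FOLLOW(B) is not added.
PREDICT(B → d n) = { 'd' }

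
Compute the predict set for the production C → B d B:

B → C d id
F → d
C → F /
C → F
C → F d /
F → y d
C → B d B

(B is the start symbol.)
{ 'd', 'y' }

PREDICT(C → B d B) = (FIRST(RHS) \ {ε}) ∪ (FOLLOW(C) if ε ∈ FIRST(RHS), i.e. RHS ⇒* ε)
FIRST(B) = { 'd', 'y' }
FIRST(B d B) = { 'd', 'y' }
ε ∉ FIRST(B d B), so FOLLOW(C) is not added.
PREDICT(C → B d B) = { 'd', 'y' }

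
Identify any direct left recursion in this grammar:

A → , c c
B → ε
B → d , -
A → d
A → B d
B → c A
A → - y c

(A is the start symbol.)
No direct left recursion

Direct left recursion occurs when N → N α for some non-terminal N (the right-hand side begins with the left-hand side itself).

A → , c c: starts with ','
B → ε: starts with ε
B → d , -: starts with d
A → d: starts with d
A → B d: starts with B
B → c A: starts with c
A → - y c: starts with '-'

No direct left recursion found.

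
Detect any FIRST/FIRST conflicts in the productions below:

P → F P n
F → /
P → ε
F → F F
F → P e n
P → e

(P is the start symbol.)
FIRST sets of the non-terminals at (or reachable through a nullable prefix from) the front of some alternative:
  FIRST(F) = { '/', 'e' }
  FIRST(P) = { '/', 'e', ε }

Productions for P:
  P → F P n: FIRST = { '/', 'e' }
  P → ε: FIRST = { ε }
  P → e: FIRST = { 'e' }
Productions for F:
  F → /: FIRST = { '/' }
  F → F F: FIRST = { '/', 'e' }
  F → P e n: FIRST = { '/', 'e' }

Conflict for P: P → F P n and P → e
  Overlap: { 'e' }
Conflict for F: F → / and F → F F
  Overlap: { '/' }
Conflict for F: F → / and F → P e n
  Overlap: { '/' }
Conflict for F: F → F F and F → P e n
  Overlap: { '/', 'e' }

Answer: Yes. P → F P n / P → e on { 'e' }; F → '/' / F → F F on { '/' }; F → '/' / F → P e n on { '/' }; F → F F / F → P e n on { '/', 'e' }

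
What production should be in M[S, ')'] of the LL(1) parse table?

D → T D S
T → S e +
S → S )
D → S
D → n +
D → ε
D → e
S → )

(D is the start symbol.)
S → S ), S → )

To find M[S, ')'], we find productions for S where ')' is in the predict set (PREDICT(N → α) = (FIRST(α) \ {ε}) ∪ (FOLLOW(N) if α ⇒* ε)).

Relevant sets:
  FIRST(S) = { ')' }

S → S ): PREDICT = { ')' }
  ')' is in predict set, so this production goes in M[S, ')']
S → ): PREDICT = { ')' }
  ')' is in predict set, so this production goes in M[S, ')']

M[S, ')'] = S → S ), S → )  (a multiply-defined cell — the grammar is not LL(1))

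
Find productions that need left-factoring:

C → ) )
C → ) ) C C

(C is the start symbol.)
Left-factoring is needed when two productions for the same non-terminal
share a common prefix on the right-hand side.

Productions for C:
  C → ) )
  C → ) ) C C

Found common prefix ') )' in productions for C

Answer: Yes, C has productions with common prefix ') )'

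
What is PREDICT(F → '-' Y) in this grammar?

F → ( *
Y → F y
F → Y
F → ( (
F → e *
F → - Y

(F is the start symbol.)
PREDICT(F → '-' Y) = (FIRST(RHS) \ {ε}) ∪ (FOLLOW(F) if ε ∈ FIRST(RHS), i.e. RHS ⇒* ε)
FIRST('-' Y) = { '-' }
ε ∉ FIRST('-' Y), so FOLLOW(F) is not added.
PREDICT(F → '-' Y) = { '-' }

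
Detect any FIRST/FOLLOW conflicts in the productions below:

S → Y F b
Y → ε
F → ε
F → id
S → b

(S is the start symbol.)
No FIRST/FOLLOW conflicts.

Nullable non-terminals: F, Y.

F: nullable alternative(s) F → ε; FOLLOW(F) = { 'b' }
  F → ε: FIRST \ {ε} = { } — this is the only nullable alternative, skip
  F → id: FIRST \ {ε} = { 'id' } — disjoint from FOLLOW(F)
Y has a nullable alternative but only one production, so nothing to check.

S has no nullable alternative, so no FIRST/FOLLOW check is needed there.

No FIRST/FOLLOW conflicts found.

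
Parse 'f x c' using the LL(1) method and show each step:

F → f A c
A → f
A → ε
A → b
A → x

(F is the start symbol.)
Stack is shown with the top on the left.

Stack    Input    Action
------------------------
F $      f x c $  output F → f A c
f A c $  f x c $  match 'f'
A c $    x c $    output A → x
x c $    x c $    match 'x'
c $      c $      match 'c'
$        $        accept

The string is accepted.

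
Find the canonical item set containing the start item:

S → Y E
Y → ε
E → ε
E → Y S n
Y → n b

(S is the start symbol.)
{ [S → . Y E], [S' → . S], [Y → . n b], [Y → .] }

First, augment the grammar with S' → S
I₀ = CLOSURE({ [S' → . S] }):
  [S' → . S] has the dot before S: add [S → . Y E]
  [S → . Y E] has the dot before Y: add [Y → .], [Y → . n b]
No further items can be added.

I₀ = { [S → . Y E], [S' → . S], [Y → . n b], [Y → .] }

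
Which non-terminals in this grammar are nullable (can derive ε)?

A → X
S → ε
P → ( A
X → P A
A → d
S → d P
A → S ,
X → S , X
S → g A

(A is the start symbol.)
A non-terminal is nullable if it can derive ε (the empty string): either it has an ε-production, or it has a production whose right-hand side consists entirely of nullable non-terminals.

ε-productions: S → ε
So S is immediately nullable.
No further non-terminal can be added: every production for the remaining non-terminals contains a terminal or a non-nullable non-terminal.
Nullable = { 'S' }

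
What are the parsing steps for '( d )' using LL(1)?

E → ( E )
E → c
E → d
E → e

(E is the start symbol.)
Stack is shown with the top on the left.

Stack    Input    Action
------------------------
E $      ( d ) $  output E → ( E )
( E ) $  ( d ) $  match '('
E ) $    d ) $    output E → d
d ) $    d ) $    match 'd'
) $      ) $      match ')'
$        $        accept

The string is accepted.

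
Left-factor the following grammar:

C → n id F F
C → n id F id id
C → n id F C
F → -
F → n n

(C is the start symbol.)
C → n id F C'
C' → F
C' → id id
C' → C
F → -
F → n n

Left-factoring transforms A → αβ₁ | αβ₂ into A → αA' and A' → β₁ | β₂
(α is the longest common prefix among the alternatives). Repeat until
no nonterminal has two alternatives with a common prefix.

Round 1: C has alternatives sharing prefix 'n id F'. Introduce C': C → n id F C'
  Add: C' → F
  Add: C' → id id
  Add: C' → C

No remaining common prefixes — done.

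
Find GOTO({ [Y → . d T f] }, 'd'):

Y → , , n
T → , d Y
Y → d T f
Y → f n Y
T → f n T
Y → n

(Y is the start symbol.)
GOTO(I, 'd') = CLOSURE({ [A → αX.β] : [A → α.Xβ] ∈ I, X = 'd' })

Items with dot before 'd', with the dot advanced:
  [Y → . d T f] → [Y → d . T f]
Closure of the advanced items:
  [Y → d . T f] has the dot before T: add [T → . , d Y], [T → . f n T]

GOTO = { [T → . , d Y], [T → . f n T], [Y → d . T f] }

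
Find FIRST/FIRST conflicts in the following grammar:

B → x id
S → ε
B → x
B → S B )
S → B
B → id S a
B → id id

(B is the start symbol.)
Yes. B → x id / B → x on { 'x' }; B → x id / B → S B ')' on { 'x' }; B → x / B → S B ')' on { 'x' }; B → S B ')' / B → id S a on { 'id' }; B → S B ')' / B → id id on { 'id' }; B → id S a / B → id id on { 'id' }

A FIRST/FIRST conflict occurs when two productions N → α and N → β for the same non-terminal have FIRST(α) ∩ FIRST(β) ≠ ∅ (with ε ∈ FIRST of a nullable right-hand side, so two nullable alternatives also conflict).

FIRST sets of the non-terminals at (or reachable through a nullable prefix from) the front of some alternative:
  FIRST(S) = { 'id', 'x', ε }
  FIRST(B) = { 'id', 'x' }

Productions for B:
  B → x id: FIRST = { 'x' }
  B → x: FIRST = { 'x' }
  B → S B ): FIRST = { 'id', 'x' }
  B → id S a: FIRST = { 'id' }
  B → id id: FIRST = { 'id' }
Productions for S:
  S → ε: FIRST = { ε }
  S → B: FIRST = { 'id', 'x' }

Conflict for B: B → x id and B → x
  Overlap: { 'x' }
Conflict for B: B → x id and B → S B )
  Overlap: { 'x' }
Conflict for B: B → x and B → S B )
  Overlap: { 'x' }
Conflict for B: B → S B ) and B → id S a
  Overlap: { 'id' }
Conflict for B: B → S B ) and B → id id
  Overlap: { 'id' }
Conflict for B: B → id S a and B → id id
  Overlap: { 'id' }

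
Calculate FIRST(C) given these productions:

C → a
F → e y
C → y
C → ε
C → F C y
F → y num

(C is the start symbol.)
FIRST sets of the other non-terminals involved (by the same procedure, iterated to a fixed point):
  FIRST(F) = { 'e', 'y' }

From C → a:
  - a is a terminal: add 'a' and stop
From C → y:
  - y is a terminal: add 'y' and stop
From C → ε:
  - ε-production, so ε ∈ FIRST(C)
From C → F C y:
  - F is a non-terminal: add FIRST(F) \ {ε} = { 'e', 'y' }
    F is not nullable, so stop

Collecting: FIRST(C) = { 'a', 'e', 'y', ε }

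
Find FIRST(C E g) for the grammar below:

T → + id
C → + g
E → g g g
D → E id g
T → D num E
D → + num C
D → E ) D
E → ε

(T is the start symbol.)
FIRST sets of the non-terminals involved (from the grammar, by fixed-point iteration):
  FIRST(C) = { '+' }

To compute FIRST(C E g), process the symbols left to right:
Symbol C is a non-terminal. Add FIRST(C) \ {ε} = { '+' }
C is not nullable (ε ∉ FIRST(C)), so stop here.
FIRST(C E g) = { '+' }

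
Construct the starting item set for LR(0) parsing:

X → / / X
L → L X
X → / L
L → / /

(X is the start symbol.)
{ [X → . / / X], [X → . / L], [X' → . X] }

First, augment the grammar with X' → X
I₀ = CLOSURE({ [X' → . X] }):
  [X' → . X] has the dot before X: add [X → . / / X], [X → . / L]
No further items can be added.

I₀ = { [X → . / / X], [X → . / L], [X' → . X] }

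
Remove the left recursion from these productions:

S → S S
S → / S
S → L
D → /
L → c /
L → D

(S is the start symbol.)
S is directly left-recursive. The standard transformation for
  A → A α₁ | ... | A α_m | β₁ | ... | β_n
is
  A  → β₁ A' | ... | β_n A'
  A' → α₁ A' | ... | α_m A' | ε

S → / S becomes S → / S S'
S → L becomes S → L S'
S → S S becomes S' → S S'
Add S' → ε

Productions for other non-terminals are unchanged:
  D → /
  L → c /
  L → D

Resulting grammar:
S → / S S'
S → L S'
S' → S S'
S' → ε
D → /
L → c /
L → D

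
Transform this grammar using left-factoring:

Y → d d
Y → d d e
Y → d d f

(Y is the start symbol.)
Y → d d Y'
Y' → ε
Y' → e
Y' → f

Left-factoring transforms A → αβ₁ | αβ₂ into A → αA' and A' → β₁ | β₂
(α is the longest common prefix among the alternatives). Repeat until
no nonterminal has two alternatives with a common prefix.

Round 1: Y has alternatives sharing prefix 'd d'. Introduce Y': Y → d d Y'
  Add: Y' → ε
  Add: Y' → e
  Add: Y' → f

No remaining common prefixes — done.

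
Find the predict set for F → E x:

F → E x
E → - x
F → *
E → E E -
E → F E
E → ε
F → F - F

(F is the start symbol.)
PREDICT(F → E x) = (FIRST(RHS) \ {ε}) ∪ (FOLLOW(F) if ε ∈ FIRST(RHS), i.e. RHS ⇒* ε)
FIRST(E) = { '*', '-', 'x', ε }
FIRST(E x) = { '*', '-', 'x' }
ε ∉ FIRST(E x), so FOLLOW(F) is not added.
PREDICT(F → E x) = { '*', '-', 'x' }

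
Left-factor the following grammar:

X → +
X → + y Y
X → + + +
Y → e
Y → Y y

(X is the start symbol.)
X → + X'
X' → ε
X' → y Y
X' → + +
Y → e
Y → Y y

Left-factoring transforms A → αβ₁ | αβ₂ into A → αA' and A' → β₁ | β₂
(α is the longest common prefix among the alternatives). Repeat until
no nonterminal has two alternatives with a common prefix.

Round 1: X has alternatives sharing prefix '+'. Introduce X': X → + X'
  Add: X' → ε
  Add: X' → y Y
  Add: X' → + +

No remaining common prefixes — done.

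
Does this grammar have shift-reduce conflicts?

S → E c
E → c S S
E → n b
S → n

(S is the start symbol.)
Yes — I4: [S → n .] vs [E → n . b]

A shift-reduce conflict occurs when an LR(0) state has both:
  - a complete (reduce) item [A → α .] (dot at the end), and
  - a shift item [B → β . c γ] (dot before a terminal).

Augment with S' → S and build the canonical LR(0) collection (I0 = CLOSURE({[S' → . S]}), then GOTO on every symbol after a dot until no new states appear). It has 9 states:
  I0: { [E → . c S S], [E → . n b], [S → . E c], [S → . n], [S' → . S] }  — shift
  I1: { [S → E . c] }  — shift
  I2: { [S' → S .] }  — accept
  I3: { [E → . c S S], [E → . n b], [E → c . S S], [S → . E c], [S → . n] }  — shift
  I4: { [E → n . b], [S → n .] }  — shift, reduce
  I5: { [E → n b .] }  — reduce
  I6: { [E → . c S S], [E → . n b], [E → c S . S], [S → . E c], [S → . n] }  — shift
  I7: { [E → c S S .] }  — reduce
  I8: { [S → E c .] }  — reduce

I4 contains reduce item [S → n .] and shift item [E → n . b] — shift-reduce conflict.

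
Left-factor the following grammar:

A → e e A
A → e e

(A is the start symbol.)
Left-factoring transforms A → αβ₁ | αβ₂ into A → αA' and A' → β₁ | β₂
(α is the longest common prefix among the alternatives). Repeat until
no nonterminal has two alternatives with a common prefix.

Round 1: A has alternatives sharing prefix 'e e'. Introduce A': A → e e A'
  Add: A' → A
  Add: A' → ε

No remaining common prefixes — done.

Resulting grammar:
A → e e A'
A' → A
A' → ε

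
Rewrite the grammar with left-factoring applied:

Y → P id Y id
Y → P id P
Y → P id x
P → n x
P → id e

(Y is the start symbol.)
Left-factoring transforms A → αβ₁ | αβ₂ into A → αA' and A' → β₁ | β₂
(α is the longest common prefix among the alternatives). Repeat until
no nonterminal has two alternatives with a common prefix.

Round 1: Y has alternatives sharing prefix 'P id'. Introduce Y': Y → P id Y'
  Add: Y' → Y id
  Add: Y' → P
  Add: Y' → x

No remaining common prefixes — done.

Resulting grammar:
Y → P id Y'
Y' → Y id
Y' → P
Y' → x
P → n x
P → id e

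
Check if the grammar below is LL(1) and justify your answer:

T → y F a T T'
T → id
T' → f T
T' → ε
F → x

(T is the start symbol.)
No. Predict set conflict for T': { 'f' }

A grammar is LL(1) if for each non-terminal N with multiple productions, the predict sets of those productions are pairwise disjoint, where PREDICT(N → α) = (FIRST(α) \ {ε}) ∪ (FOLLOW(N) if α ⇒* ε).

Relevant sets:
  FOLLOW(T') = { $, 'f' }

For T:
  PREDICT(T → y F a T T') = { 'y' }
  PREDICT(T → id) = { 'id' }
For T':
  PREDICT(T' → f T) = { 'f' }
  PREDICT(T' → ε) = { $, 'f' }
F has a single production, so nothing to check there.

Conflict found: Predict set conflict for T': { 'f' }
The grammar is NOT LL(1).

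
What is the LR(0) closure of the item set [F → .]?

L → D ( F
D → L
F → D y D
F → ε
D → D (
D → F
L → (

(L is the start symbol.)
Start with: [F → .]
The dot is at the end, so nothing is added.

CLOSURE = { [F → .] }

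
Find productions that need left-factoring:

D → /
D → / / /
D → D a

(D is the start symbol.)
Yes, D has productions with common prefix '/'

Left-factoring is needed when two productions for the same non-terminal
share a common prefix on the right-hand side.

Productions for D:
  D → /
  D → / / /
  D → D a

Found common prefix '/' in productions for D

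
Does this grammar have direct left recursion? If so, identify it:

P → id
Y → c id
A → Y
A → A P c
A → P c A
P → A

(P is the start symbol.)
P → id: starts with id
Y → c id: starts with c
A → Y: starts with Y
A → A P c: LEFT RECURSIVE (starts with A)
A → P c A: starts with P
P → A: starts with A

The grammar has direct left recursion on: A.

Answer: Yes, A is left-recursive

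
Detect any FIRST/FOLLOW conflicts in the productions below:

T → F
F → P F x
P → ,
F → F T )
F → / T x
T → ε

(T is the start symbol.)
No FIRST/FOLLOW conflicts.

A FIRST/FOLLOW conflict occurs when a non-terminal N has a nullable alternative N → β (β ⇒* ε) and another alternative N → α with FIRST(α) ∩ FOLLOW(N) ≠ ∅: on such a lookahead the parser cannot decide between expanding α and letting N vanish via β.

Nullable non-terminals: T.
FIRST sets used below: FIRST(F) = { ',', '/' }

T: nullable alternative(s) T → ε; FOLLOW(T) = { $, ')', 'x' }
  T → F: FIRST \ {ε} = { ',', '/' } — disjoint from FOLLOW(T)
  T → ε: FIRST \ {ε} = { } — this is the only nullable alternative, skip

F, P have no nullable alternative, so no FIRST/FOLLOW check is needed there.

No FIRST/FOLLOW conflicts found.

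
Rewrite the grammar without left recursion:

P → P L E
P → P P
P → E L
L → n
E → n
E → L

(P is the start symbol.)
P → E L P'
P' → L E P'
P' → P P'
P' → ε
L → n
E → n
E → L

P is directly left-recursive. The standard transformation for
  A → A α₁ | ... | A α_m | β₁ | ... | β_n
is
  A  → β₁ A' | ... | β_n A'
  A' → α₁ A' | ... | α_m A' | ε

P → E L becomes P → E L P'
P → P L E becomes P' → L E P'
P → P P becomes P' → P P'
Add P' → ε

Productions for other non-terminals are unchanged:
  L → n
  E → n
  E → L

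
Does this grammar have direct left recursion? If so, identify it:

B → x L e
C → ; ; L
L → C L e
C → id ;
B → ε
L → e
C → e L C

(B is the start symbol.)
No direct left recursion

B → x L e: starts with x
C → ; ; L: starts with ';'
L → C L e: starts with C
C → id ;: starts with id
B → ε: starts with ε
L → e: starts with e
C → e L C: starts with e

No direct left recursion found.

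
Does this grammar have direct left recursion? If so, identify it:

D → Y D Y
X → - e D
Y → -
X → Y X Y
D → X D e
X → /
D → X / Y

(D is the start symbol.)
No direct left recursion

D → Y D Y: starts with Y
X → - e D: starts with '-'
Y → -: starts with '-'
X → Y X Y: starts with Y
D → X D e: starts with X
X → /: starts with '/'
D → X / Y: starts with X

No direct left recursion found.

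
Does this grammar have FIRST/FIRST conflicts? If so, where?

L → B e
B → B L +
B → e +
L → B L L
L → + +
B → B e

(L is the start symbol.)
Yes. L → B e / L → B L L on { 'e' }; B → B L '+' / B → e '+' on { 'e' }; B → B L '+' / B → B e on { 'e' }; B → e '+' / B → B e on { 'e' }

A FIRST/FIRST conflict occurs when two productions N → α and N → β for the same non-terminal have FIRST(α) ∩ FIRST(β) ≠ ∅ (with ε ∈ FIRST of a nullable right-hand side, so two nullable alternatives also conflict).

FIRST sets of the non-terminals at (or reachable through a nullable prefix from) the front of some alternative:
  FIRST(B) = { 'e' }

Productions for L:
  L → B e: FIRST = { 'e' }
  L → B L L: FIRST = { 'e' }
  L → + +: FIRST = { '+' }
Productions for B:
  B → B L +: FIRST = { 'e' }
  B → e +: FIRST = { 'e' }
  B → B e: FIRST = { 'e' }

Conflict for L: L → B e and L → B L L
  Overlap: { 'e' }
Conflict for B: B → B L + and B → e +
  Overlap: { 'e' }
Conflict for B: B → B L + and B → B e
  Overlap: { 'e' }
Conflict for B: B → e + and B → B e
  Overlap: { 'e' }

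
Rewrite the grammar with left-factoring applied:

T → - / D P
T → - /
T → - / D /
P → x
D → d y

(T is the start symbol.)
T → - / T'
T' → D T''
T'' → P
T'' → /
T' → ε
P → x
D → d y

Left-factoring transforms A → αβ₁ | αβ₂ into A → αA' and A' → β₁ | β₂
(α is the longest common prefix among the alternatives). Repeat until
no nonterminal has two alternatives with a common prefix.

Round 1: T has alternatives sharing prefix '- /'. Introduce T': T → - / T'
  Add: T' → D P
  Add: T' → ε
  Add: T' → D /

Round 2: T' has alternatives sharing prefix 'D'. Introduce T'': T' → D T''
  Add: T'' → P
  Add: T'' → /

No remaining common prefixes — done.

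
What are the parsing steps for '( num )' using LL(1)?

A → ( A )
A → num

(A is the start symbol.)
LL(1) parsing maintains a stack (initially the start symbol over $) and the input. At each step: if the stack top is a terminal, match it against the current input token; if it is a non-terminal N, replace it with the RHS of M[N, lookahead] (the unique production whose predict set contains the lookahead).

Stack is shown with the top on the left.

Stack    Input      Action
--------------------------
A $      ( num ) $  output A → ( A )
( A ) $  ( num ) $  match '('
A ) $    num ) $    output A → num
num ) $  num ) $    match 'num'
) $      ) $        match ')'
$        $          accept

The string is accepted.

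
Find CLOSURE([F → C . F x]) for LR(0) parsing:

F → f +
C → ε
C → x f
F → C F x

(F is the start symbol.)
{ [C → . x f], [C → .], [F → . C F x], [F → . f +], [F → C . F x] }

Start with: [F → C . F x]
  [F → C . F x] has the dot before F: add [F → . f +], [F → . C F x]
  [F → . C F x] has the dot before C: add [C → .], [C → . x f]
No further items can be added.

CLOSURE = { [C → . x f], [C → .], [F → . C F x], [F → . f +], [F → C . F x] }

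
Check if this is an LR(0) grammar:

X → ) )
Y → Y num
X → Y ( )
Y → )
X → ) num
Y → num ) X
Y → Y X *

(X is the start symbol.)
Augment with X' → X and build the canonical LR(0) collection (I0 = CLOSURE({[X' → . X]}), then GOTO on every symbol after a dot until no new states appear). It has 14 states:
  I0: { [X → . ) )], [X → . ) num], [X → . Y ( )], [X' → . X], [Y → . )], [Y → . Y X *], [Y → . Y num], [Y → . num ) X] }  — shift
  I1: { [X → ) . )], [X → ) . num], [Y → ) .] }  — shift, reduce
  I2: { [X' → X .] }  — accept
  I3: { [X → . ) )], [X → . ) num], [X → . Y ( )], [X → Y . ( )], [Y → . )], [Y → . Y X *], [Y → . Y num], [Y → . num ) X], [Y → Y . X *], [Y → Y . num] }  — shift
  I4: { [Y → num . ) X] }  — shift
  I5: { [X → . ) )], [X → . ) num], [X → . Y ( )], [Y → . )], [Y → . Y X *], [Y → . Y num], [Y → . num ) X], [Y → num ) . X] }  — shift
  I6: { [Y → num ) X .] }  — reduce
  I7: { [X → Y ( . )] }  — shift
  I8: { [Y → Y X . *] }  — shift
  I9: { [Y → Y num .], [Y → num . ) X] }  — shift, reduce
  I10: { [Y → Y X * .] }  — reduce
  I11: { [X → Y ( ) .] }  — reduce
  I12: { [X → ) ) .] }  — reduce
  I13: { [X → ) num .] }  — reduce

Conflict in state I1:
  Shift-reduce conflict between [Y → ) .] and [X → ) . )]
So the grammar is NOT LR(0).

Answer: No. Shift-reduce conflict between [Y → ) .] and [X → ) . )]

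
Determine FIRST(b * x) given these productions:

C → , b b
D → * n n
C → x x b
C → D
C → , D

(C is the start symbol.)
To compute FIRST(b * x), process the symbols left to right:
Symbol b is a terminal. Add 'b' and stop.
FIRST(b * x) = { 'b' }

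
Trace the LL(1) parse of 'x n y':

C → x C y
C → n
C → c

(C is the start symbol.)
Stack is shown with the top on the left.

Stack    Input    Action
------------------------
C $      x n y $  output C → x C y
x C y $  x n y $  match 'x'
C y $    n y $    output C → n
n y $    n y $    match 'n'
y $      y $      match 'y'
$        $        accept

The string is accepted.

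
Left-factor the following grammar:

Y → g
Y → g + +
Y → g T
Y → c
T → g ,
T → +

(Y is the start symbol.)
Y → g Y'
Y' → ε
Y' → + +
Y' → T
Y → c
T → g ,
T → +

Left-factoring transforms A → αβ₁ | αβ₂ into A → αA' and A' → β₁ | β₂
(α is the longest common prefix among the alternatives). Repeat until
no nonterminal has two alternatives with a common prefix.

Round 1: Y has alternatives sharing prefix 'g'. Introduce Y': Y → g Y'
  Add: Y' → ε
  Add: Y' → + +
  Add: Y' → T

No remaining common prefixes — done.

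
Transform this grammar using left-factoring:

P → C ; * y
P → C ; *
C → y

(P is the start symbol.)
Left-factoring transforms A → αβ₁ | αβ₂ into A → αA' and A' → β₁ | β₂
(α is the longest common prefix among the alternatives). Repeat until
no nonterminal has two alternatives with a common prefix.

Round 1: P has alternatives sharing prefix 'C ; *'. Introduce P': P → C ; * P'
  Add: P' → y
  Add: P' → ε

No remaining common prefixes — done.

Resulting grammar:
P → C ; * P'
P' → y
P' → ε
C → y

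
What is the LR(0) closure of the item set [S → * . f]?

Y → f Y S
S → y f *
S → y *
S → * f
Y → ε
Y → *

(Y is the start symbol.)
{ [S → * . f] }

To compute CLOSURE, for each item [A → α.Bβ] where B is a non-terminal, add [B → .γ] for all productions B → γ; repeat for the newly added items until nothing changes.

Start with: [S → * . f]
The dot precedes the terminal f, so nothing is added.

CLOSURE = { [S → * . f] }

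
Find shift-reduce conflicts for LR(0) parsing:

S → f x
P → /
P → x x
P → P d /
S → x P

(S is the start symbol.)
Yes — I5: [S → x P .] vs [P → P . d /]

Augment with S' → S and build the canonical LR(0) collection (I0 = CLOSURE({[S' → . S]}), then GOTO on every symbol after a dot until no new states appear). It has 11 states:
  I0: { [S → . f x], [S → . x P], [S' → . S] }  — shift
  I1: { [S' → S .] }  — accept
  I2: { [S → f . x] }  — shift
  I3: { [P → . /], [P → . P d /], [P → . x x], [S → x . P] }  — shift
  I4: { [P → / .] }  — reduce
  I5: { [P → P . d /], [S → x P .] }  — shift, reduce
  I6: { [P → x . x] }  — shift
  I7: { [P → x x .] }  — reduce
  I8: { [P → P d . /] }  — shift
  I9: { [P → P d / .] }  — reduce
  I10: { [S → f x .] }  — reduce

I5 contains reduce item [S → x P .] and shift item [P → P . d /] — shift-reduce conflict.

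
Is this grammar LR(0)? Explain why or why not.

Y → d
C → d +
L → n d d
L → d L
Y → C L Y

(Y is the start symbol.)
Augment with Y' → Y and build the canonical LR(0) collection (I0 = CLOSURE({[Y' → . Y]}), then GOTO on every symbol after a dot until no new states appear). It has 12 states:
  I0: { [C → . d +], [Y → . C L Y], [Y → . d], [Y' → . Y] }  — shift
  I1: { [L → . d L], [L → . n d d], [Y → C . L Y] }  — shift
  I2: { [Y' → Y .] }  — accept
  I3: { [C → d . +], [Y → d .] }  — shift, reduce
  I4: { [C → d + .] }  — reduce
  I5: { [C → . d +], [Y → . C L Y], [Y → . d], [Y → C L . Y] }  — shift
  I6: { [L → . d L], [L → . n d d], [L → d . L] }  — shift
  I7: { [L → n . d d] }  — shift
  I8: { [L → n d . d] }  — shift
  I9: { [L → n d d .] }  — reduce
  I10: { [L → d L .] }  — reduce
  I11: { [Y → C L Y .] }  — reduce

Conflict in state I3:
  Shift-reduce conflict between [Y → d .] and [C → d . +]
So the grammar is NOT LR(0).

Answer: No. Shift-reduce conflict between [Y → d .] and [C → d . +]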